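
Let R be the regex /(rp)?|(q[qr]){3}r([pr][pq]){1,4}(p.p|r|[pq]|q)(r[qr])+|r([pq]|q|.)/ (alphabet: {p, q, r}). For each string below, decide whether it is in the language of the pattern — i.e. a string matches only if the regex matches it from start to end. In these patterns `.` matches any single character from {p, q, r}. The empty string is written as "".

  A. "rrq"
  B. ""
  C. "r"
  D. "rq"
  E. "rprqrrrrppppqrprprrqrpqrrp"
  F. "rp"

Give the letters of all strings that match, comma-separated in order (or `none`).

B, D, F

A → no match
B → match
C → no match
D → match
E → no match
F → match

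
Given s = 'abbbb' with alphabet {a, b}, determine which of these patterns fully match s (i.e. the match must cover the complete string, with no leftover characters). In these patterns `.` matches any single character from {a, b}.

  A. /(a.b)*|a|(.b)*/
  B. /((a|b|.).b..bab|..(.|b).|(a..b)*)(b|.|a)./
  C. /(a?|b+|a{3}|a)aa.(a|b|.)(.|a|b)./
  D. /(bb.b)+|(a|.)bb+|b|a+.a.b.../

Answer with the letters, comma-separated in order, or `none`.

A → no match
B → no match
C → no match
D → match

D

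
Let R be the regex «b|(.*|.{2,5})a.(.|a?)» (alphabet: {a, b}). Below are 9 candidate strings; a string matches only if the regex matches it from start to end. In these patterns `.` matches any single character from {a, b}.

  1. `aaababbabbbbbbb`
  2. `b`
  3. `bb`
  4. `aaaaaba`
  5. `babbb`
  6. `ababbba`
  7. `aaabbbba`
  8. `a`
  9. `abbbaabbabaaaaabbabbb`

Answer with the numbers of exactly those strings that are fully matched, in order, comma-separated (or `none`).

2, 4

1 → no match
2. `b` → match
3. `bb` → no match
4. `aaaaaba` → match
5. `babbb` → no match
6. `ababbba` → no match
7. `aaabbbba` → no match
8. `a` → no match
9 → no match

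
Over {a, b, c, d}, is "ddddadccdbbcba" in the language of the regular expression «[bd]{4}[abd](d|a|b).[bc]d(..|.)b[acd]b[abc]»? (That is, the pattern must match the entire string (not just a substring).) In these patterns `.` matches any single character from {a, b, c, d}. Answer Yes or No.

Yes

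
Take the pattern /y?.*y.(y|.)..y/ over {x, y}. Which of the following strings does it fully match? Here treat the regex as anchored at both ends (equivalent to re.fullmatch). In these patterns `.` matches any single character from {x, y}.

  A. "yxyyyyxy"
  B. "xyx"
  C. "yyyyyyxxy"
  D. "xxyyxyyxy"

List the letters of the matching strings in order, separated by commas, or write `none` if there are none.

A, C, D

A → match
B → no match — must end with "y"
C → match
D → match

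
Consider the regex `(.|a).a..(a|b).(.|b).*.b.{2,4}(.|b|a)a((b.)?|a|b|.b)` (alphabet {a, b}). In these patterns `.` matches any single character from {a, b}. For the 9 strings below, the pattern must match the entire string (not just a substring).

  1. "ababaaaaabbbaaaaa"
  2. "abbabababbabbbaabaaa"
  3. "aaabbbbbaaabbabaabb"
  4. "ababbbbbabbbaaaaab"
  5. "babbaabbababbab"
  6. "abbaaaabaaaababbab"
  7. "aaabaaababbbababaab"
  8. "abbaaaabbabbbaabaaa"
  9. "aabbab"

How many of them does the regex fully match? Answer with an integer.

4

1 → match
2 → no match
3 → match
4 → match
5 → no match
6 → no match
7 → match
8 → no match
9. "aabbab" → no match
Total matched: 4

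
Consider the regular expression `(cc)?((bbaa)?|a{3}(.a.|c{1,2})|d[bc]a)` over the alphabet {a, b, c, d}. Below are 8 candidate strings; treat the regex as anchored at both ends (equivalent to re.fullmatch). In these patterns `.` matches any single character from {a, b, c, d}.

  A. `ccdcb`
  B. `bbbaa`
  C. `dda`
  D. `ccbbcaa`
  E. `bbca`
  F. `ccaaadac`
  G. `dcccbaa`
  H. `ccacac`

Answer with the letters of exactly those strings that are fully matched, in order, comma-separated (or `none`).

F

A. `ccdcb` → no match
B. `bbbaa` → no match
C. `dda` → no match
D. `ccbbcaa` → no match
E. `bbca` → no match
F. `ccaaadac` → match
G. `dcccbaa` → no match
H. `ccacac` → no match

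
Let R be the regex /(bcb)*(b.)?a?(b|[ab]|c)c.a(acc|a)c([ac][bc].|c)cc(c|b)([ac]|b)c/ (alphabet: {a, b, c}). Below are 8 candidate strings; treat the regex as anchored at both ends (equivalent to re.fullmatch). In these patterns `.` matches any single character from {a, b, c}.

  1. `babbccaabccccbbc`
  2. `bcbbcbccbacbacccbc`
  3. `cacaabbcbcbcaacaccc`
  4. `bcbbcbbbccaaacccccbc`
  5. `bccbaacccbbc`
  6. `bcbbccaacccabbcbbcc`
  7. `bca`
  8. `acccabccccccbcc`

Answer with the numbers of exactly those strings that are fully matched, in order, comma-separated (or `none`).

4

1 → no match
2 → no match
3 → no match
4 → match
5. `bccbaacccbbc` → no match
6 → no match
7. `bca` → no match — must end with `c`
8 → no match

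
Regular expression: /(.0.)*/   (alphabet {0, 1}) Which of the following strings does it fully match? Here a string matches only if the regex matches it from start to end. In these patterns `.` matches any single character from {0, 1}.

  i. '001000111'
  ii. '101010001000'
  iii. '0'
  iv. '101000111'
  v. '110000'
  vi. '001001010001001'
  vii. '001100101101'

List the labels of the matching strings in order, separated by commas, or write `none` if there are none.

i. '001000111' → no match
ii. '101010001000' → no match
iii. '0' → no match
iv. '101000111' → no match
v. '110000' → no match
vi → no match
vii. '001100101101' → match

vii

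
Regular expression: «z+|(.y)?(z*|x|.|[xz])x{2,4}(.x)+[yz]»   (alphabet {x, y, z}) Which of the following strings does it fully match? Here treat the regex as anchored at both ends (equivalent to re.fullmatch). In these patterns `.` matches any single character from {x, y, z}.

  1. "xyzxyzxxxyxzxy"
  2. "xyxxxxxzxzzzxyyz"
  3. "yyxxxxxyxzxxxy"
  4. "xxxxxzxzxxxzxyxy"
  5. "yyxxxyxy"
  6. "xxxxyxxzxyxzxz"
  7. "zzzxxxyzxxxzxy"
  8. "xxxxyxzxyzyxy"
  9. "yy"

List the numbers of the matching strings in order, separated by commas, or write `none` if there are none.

1 → no match
2 → no match
3 → match
4 → match
5. "yyxxxyxy" → match
6 → no match
7 → no match
8 → no match
9. "yy" → no match

3, 4, 5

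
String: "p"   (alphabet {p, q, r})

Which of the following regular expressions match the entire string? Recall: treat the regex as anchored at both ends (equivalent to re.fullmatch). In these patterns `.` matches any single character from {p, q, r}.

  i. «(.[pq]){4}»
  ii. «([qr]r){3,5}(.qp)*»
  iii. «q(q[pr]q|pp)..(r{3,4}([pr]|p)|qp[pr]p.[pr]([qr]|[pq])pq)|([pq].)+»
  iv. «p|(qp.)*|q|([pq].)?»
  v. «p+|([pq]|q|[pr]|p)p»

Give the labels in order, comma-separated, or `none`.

i → no match
ii → no match
iii → no match
iv → match
v → match

iv, v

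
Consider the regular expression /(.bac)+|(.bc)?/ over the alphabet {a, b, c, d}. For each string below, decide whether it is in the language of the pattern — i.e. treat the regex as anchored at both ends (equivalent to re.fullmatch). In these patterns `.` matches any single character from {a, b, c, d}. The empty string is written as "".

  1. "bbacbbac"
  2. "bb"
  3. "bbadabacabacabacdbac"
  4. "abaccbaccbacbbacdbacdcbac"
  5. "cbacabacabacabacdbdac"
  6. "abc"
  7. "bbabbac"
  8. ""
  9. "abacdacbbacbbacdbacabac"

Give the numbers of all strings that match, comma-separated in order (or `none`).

1 → match
2 → no match
3 → no match
4 → no match
5 → no match
6 → match
7 → no match
8 → match
9 → no match

1, 6, 8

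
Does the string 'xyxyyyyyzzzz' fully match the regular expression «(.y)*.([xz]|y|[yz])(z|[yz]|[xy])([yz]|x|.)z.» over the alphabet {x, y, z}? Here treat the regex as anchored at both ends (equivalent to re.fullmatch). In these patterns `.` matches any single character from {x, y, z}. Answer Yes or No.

Yes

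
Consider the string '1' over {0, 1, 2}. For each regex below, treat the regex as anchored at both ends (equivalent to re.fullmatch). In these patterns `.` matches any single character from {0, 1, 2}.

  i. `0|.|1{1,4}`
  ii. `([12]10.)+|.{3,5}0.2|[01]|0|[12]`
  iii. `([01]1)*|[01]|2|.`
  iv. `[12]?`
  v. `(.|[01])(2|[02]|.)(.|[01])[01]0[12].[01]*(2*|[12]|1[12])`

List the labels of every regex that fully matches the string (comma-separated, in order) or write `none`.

i → match
ii → match
iii → match
iv → match
v → no match

i, ii, iii, iv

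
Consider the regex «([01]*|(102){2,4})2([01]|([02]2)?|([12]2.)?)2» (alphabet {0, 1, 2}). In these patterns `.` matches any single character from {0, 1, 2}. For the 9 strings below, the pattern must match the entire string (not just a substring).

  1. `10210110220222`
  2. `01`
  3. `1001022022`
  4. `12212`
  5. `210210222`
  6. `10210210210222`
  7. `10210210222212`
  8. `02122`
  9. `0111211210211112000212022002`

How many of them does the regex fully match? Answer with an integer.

2

1 → no match
2 → no match — must end with `2`
3 → no match
4 → no match
5 → no match
6 → match
7 → match
8 → no match
9 → no match
Total matched: 2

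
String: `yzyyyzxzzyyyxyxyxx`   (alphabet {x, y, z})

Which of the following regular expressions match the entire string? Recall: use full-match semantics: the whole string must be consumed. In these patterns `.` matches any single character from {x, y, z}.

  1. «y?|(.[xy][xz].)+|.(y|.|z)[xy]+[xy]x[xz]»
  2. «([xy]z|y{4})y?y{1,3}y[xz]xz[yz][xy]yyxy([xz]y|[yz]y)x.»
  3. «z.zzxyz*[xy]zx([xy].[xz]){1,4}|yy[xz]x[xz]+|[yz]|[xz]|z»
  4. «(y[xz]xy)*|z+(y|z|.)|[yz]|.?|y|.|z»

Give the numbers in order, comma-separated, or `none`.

1 → no match
2 → match
3 → no match
4 → no match

2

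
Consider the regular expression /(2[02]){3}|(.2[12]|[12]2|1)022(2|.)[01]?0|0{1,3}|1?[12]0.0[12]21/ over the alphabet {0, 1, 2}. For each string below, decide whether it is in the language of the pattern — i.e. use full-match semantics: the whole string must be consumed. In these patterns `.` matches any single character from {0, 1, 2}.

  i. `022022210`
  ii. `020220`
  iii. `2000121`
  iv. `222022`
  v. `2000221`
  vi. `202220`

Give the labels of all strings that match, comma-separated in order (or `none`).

i → match
ii → no match
iii → match
iv → match
v → match
vi → match

i, iii, iv, v, vi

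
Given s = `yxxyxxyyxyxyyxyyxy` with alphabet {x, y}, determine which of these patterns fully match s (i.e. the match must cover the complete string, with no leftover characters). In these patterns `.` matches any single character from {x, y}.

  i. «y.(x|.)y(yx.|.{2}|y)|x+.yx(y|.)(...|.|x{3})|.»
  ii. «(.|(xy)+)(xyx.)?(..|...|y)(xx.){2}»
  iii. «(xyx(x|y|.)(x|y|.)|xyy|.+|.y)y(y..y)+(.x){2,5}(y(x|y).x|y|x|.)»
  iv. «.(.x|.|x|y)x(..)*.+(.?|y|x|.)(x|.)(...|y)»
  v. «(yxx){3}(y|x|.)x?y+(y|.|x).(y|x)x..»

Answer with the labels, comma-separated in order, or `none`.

i → no match
ii → no match
iii → no match
iv → match
v → no match

iv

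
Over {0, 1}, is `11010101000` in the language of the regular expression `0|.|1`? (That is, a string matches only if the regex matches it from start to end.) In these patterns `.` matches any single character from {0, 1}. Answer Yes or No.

No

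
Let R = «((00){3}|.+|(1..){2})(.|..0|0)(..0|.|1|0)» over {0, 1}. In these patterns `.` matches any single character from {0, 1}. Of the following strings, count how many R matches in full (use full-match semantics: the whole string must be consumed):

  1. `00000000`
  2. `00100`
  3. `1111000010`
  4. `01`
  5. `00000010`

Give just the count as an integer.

1 → match
2 → match
3 → match
4 → no match
5 → match
Total matched: 4

4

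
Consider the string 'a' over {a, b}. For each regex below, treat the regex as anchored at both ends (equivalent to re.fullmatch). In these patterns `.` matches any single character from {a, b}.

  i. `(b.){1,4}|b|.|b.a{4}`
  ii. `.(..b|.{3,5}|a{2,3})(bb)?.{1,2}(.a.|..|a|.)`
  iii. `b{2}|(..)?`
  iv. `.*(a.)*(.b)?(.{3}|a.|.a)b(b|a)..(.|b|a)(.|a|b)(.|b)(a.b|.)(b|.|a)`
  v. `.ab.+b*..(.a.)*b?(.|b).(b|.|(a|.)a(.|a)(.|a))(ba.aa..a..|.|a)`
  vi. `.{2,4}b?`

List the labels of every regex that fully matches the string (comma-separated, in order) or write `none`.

i

i → match
ii → no match
iii → no match
iv → no match
v → no match
vi → no match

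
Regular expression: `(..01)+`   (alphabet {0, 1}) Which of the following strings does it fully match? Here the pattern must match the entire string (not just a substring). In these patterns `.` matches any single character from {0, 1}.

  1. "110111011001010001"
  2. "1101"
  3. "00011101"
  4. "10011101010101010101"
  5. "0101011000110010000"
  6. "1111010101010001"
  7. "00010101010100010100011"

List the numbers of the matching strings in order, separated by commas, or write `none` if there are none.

2, 3, 4

1 → no match
2 → match
3 → match
4 → match
5 → no match — must end with "01"
6 → no match
7 → no match — must end with "01"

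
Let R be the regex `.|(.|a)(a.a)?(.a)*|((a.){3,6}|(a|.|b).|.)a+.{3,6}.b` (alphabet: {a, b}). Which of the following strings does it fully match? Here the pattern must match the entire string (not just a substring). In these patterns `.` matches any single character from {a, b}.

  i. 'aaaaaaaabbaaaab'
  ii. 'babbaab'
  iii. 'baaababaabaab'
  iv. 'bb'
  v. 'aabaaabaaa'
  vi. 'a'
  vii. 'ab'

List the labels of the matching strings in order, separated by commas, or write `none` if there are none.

i → match
ii → match
iii → no match
iv → no match
v → match
vi → match
vii → no match

i, ii, v, vi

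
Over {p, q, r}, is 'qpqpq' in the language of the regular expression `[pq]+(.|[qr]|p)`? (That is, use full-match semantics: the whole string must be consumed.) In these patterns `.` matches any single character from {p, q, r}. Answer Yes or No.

Yes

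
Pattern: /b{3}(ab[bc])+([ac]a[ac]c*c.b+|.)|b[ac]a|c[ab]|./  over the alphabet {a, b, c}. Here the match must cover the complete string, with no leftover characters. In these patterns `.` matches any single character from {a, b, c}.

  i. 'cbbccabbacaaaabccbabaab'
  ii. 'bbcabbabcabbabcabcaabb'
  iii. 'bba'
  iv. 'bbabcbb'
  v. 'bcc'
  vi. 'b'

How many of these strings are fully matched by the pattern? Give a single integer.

i → no match
ii → no match
iii. 'bba' → no match
iv. 'bbabcbb' → no match
v. 'bcc' → no match
vi. 'b' → match
Total matched: 1

1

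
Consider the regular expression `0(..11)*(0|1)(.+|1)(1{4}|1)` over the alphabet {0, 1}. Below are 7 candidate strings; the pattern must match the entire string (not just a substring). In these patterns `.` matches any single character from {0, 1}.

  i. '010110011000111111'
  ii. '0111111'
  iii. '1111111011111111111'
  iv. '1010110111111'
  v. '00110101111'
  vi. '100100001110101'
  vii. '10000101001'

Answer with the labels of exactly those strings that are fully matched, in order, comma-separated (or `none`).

i → match
ii → match
iii → no match — must start with '0'
iv → no match — must start with '0'
v → match
vi → no match — must start with '0'
vii → no match — must start with '0'

i, ii, v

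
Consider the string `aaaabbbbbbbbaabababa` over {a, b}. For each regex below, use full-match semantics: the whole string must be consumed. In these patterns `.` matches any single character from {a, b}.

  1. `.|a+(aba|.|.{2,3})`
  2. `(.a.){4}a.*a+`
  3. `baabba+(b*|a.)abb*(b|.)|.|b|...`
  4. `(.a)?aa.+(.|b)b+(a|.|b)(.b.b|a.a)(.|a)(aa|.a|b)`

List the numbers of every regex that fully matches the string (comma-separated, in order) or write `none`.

1 → no match
2 → no match
3 → no match
4 → match

4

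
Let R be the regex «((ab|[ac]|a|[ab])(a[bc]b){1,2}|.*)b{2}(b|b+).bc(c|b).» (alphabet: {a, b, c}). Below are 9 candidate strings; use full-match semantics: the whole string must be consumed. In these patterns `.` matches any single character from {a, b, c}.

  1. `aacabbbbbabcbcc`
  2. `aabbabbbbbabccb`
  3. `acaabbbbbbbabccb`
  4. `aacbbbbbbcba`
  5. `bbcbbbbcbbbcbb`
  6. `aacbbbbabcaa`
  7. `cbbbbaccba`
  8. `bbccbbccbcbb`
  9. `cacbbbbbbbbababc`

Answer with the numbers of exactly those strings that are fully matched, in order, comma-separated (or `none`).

1 → no match
2 → match
3 → match
4 → match
5 → no match
6 → no match
7 → no match
8 → no match
9 → no match

2, 3, 4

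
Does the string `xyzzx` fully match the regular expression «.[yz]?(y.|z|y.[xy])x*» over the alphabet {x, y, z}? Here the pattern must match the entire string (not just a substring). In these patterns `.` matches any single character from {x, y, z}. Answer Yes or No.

No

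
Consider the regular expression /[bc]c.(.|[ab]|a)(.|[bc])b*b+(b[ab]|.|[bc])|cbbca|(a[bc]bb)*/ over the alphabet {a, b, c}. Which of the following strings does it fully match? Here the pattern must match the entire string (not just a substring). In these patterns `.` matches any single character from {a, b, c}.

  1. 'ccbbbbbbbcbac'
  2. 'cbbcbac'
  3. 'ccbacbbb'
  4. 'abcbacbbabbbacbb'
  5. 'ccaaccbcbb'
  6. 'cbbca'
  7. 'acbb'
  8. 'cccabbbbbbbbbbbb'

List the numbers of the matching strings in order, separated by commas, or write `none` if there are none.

3, 6, 7, 8

1 → no match
2 → no match
3 → match
4 → no match
5 → no match
6 → match
7 → match
8 → match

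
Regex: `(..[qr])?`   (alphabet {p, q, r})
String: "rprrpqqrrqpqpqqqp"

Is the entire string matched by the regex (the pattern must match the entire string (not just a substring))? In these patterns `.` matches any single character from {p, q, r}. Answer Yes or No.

No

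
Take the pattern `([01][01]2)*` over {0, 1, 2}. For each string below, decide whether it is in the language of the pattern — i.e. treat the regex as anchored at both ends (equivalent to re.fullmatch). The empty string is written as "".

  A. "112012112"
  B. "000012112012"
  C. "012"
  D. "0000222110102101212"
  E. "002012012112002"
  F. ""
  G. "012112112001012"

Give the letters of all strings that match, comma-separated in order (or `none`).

A, C, E, F

A → match
B → no match
C → match
D → no match
E → match
F → match
G → no match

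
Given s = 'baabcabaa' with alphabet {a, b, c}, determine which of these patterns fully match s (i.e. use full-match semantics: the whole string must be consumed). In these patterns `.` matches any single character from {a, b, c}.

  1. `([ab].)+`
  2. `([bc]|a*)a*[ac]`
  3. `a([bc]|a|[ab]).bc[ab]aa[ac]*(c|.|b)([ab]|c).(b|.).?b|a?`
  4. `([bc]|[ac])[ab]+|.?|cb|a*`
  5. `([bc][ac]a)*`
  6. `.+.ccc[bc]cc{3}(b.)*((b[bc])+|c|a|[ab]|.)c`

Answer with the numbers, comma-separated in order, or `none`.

1 → no match
2 → no match
3 → no match
4 → no match
5 → match
6 → no match — must end with 'c'

5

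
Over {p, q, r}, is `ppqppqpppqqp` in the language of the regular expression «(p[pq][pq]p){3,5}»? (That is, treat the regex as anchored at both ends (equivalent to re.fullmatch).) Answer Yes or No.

Yes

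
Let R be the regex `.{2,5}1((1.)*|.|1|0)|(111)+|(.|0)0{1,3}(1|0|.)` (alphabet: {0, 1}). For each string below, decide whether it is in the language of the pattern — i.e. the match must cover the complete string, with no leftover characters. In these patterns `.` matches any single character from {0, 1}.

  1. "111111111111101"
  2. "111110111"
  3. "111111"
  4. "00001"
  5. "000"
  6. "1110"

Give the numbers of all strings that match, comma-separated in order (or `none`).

1 → no match
2 → no match
3 → match
4 → match
5 → match
6 → match

3, 4, 5, 6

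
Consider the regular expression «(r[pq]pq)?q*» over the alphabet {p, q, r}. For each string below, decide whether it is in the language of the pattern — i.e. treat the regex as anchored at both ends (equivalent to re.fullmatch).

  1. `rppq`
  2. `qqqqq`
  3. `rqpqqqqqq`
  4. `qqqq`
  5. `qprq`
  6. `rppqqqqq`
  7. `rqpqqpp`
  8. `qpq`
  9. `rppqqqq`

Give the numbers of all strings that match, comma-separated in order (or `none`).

1, 2, 3, 4, 6, 9

1. `rppq` → match
2. `qqqqq` → match
3. `rqpqqqqqq` → match
4. `qqqq` → match
5. `qprq` → no match
6. `rppqqqqq` → match
7. `rqpqqpp` → no match
8. `qpq` → no match
9. `rppqqqq` → match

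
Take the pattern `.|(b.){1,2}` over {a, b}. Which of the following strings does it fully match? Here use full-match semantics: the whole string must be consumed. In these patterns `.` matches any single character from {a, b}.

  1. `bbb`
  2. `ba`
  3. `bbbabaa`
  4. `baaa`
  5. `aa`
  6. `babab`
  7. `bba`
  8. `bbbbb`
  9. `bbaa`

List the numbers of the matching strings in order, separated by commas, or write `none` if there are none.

2

1 → no match
2 → match
3 → no match
4 → no match
5 → no match
6 → no match
7 → no match
8 → no match
9 → no match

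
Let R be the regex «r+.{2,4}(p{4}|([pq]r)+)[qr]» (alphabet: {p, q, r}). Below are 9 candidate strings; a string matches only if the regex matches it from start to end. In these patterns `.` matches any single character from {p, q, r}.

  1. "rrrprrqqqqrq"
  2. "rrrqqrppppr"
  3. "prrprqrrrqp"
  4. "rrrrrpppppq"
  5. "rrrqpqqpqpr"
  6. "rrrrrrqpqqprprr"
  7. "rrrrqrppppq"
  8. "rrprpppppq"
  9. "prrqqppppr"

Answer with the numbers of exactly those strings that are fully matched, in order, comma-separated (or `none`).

2, 4, 6, 7, 8

1. "rrrprrqqqqrq" → no match
2. "rrrqqrppppr" → match
3. "prrprqrrrqp" → no match — must start with "r"
4. "rrrrrpppppq" → match
5. "rrrqpqqpqpr" → no match
6 → match
7. "rrrrqrppppq" → match
8. "rrprpppppq" → match
9. "prrqqppppr" → no match — must start with "r"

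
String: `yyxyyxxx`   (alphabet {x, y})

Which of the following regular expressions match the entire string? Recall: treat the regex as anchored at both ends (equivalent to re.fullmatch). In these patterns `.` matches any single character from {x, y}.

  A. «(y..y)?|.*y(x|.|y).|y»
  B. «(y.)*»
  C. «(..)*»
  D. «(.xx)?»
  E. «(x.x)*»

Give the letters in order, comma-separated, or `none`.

A → no match
B → no match
C → match
D → no match
E → no match

C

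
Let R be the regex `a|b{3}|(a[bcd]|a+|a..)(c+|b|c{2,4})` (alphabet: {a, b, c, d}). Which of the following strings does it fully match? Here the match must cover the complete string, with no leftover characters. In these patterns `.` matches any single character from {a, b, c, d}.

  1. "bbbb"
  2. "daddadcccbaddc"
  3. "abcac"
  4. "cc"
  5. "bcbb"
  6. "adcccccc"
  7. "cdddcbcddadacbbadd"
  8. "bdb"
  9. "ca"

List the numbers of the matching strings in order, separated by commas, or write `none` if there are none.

1 → no match
2 → no match
3 → no match
4 → no match
5 → no match
6 → match
7 → no match
8 → no match
9 → no match

6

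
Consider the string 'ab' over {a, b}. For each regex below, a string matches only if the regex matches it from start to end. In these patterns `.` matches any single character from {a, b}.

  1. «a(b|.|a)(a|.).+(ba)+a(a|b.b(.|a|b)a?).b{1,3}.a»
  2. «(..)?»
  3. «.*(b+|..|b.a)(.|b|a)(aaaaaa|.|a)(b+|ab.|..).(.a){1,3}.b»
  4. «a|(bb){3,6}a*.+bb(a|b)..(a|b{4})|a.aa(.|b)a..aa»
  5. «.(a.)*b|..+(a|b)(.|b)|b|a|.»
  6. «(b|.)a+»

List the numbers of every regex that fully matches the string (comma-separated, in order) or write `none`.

2, 5

1 → no match — must end with 'a'
2 → match
3 → no match
4 → no match
5 → match
6 → no match — must end with 'a'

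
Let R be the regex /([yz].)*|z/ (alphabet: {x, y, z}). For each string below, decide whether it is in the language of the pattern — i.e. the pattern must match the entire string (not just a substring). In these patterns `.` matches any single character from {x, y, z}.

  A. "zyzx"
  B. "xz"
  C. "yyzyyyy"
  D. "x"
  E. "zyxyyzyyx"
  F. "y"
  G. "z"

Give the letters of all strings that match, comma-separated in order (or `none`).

A → match
B → no match
C → no match
D → no match
E → no match
F → no match
G → match

A, G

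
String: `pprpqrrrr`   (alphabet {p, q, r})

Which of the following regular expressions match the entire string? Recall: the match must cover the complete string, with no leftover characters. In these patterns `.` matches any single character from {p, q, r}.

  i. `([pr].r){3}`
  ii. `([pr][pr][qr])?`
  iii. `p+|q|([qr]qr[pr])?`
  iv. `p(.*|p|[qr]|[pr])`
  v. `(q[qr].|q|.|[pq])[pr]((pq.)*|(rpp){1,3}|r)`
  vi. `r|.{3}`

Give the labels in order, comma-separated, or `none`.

i, iv

i → match
ii → no match
iii → no match
iv → match
v → no match
vi → no match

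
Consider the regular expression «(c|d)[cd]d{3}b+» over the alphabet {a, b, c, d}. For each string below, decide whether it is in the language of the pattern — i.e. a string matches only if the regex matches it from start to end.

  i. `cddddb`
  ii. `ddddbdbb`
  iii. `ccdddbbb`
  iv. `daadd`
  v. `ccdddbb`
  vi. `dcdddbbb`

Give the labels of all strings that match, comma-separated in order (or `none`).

i → match
ii → no match
iii → match
iv → no match — must end with `b`
v → match
vi → match

i, iii, v, vi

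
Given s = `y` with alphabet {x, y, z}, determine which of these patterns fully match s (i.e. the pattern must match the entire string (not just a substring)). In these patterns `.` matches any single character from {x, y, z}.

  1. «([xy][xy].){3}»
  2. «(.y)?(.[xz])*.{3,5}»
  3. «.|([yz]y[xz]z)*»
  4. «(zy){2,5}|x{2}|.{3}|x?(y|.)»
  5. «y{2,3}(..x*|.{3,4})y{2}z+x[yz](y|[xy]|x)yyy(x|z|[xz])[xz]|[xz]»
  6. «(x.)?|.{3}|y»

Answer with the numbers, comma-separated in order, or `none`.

1 → no match
2 → no match
3 → match
4 → match
5 → no match
6 → match

3, 4, 6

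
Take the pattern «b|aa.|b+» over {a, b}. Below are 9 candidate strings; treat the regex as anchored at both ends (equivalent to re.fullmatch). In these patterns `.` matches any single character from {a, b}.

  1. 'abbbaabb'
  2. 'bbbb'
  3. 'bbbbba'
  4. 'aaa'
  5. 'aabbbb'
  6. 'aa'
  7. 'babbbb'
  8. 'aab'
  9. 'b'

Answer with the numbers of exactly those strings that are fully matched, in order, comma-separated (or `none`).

2, 4, 8, 9

1. 'abbbaabb' → no match
2. 'bbbb' → match
3. 'bbbbba' → no match
4. 'aaa' → match
5. 'aabbbb' → no match
6. 'aa' → no match
7. 'babbbb' → no match
8. 'aab' → match
9. 'b' → match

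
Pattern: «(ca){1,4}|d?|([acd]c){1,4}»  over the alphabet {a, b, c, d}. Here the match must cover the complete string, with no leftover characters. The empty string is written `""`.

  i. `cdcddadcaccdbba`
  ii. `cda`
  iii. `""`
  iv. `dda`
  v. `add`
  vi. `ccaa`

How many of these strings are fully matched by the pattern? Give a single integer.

1

i → no match
ii → no match
iii → match
iv → no match
v → no match
vi → no match
Total matched: 1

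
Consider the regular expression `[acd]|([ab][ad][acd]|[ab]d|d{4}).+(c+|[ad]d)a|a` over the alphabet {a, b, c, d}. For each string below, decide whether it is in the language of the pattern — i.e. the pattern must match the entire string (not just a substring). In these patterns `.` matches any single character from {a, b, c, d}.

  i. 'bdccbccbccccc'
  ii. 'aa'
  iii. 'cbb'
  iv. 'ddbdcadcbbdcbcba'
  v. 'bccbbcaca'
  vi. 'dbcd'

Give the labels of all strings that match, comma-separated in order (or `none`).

i → no match
ii → no match
iii → no match
iv → no match
v → no match
vi → no match

none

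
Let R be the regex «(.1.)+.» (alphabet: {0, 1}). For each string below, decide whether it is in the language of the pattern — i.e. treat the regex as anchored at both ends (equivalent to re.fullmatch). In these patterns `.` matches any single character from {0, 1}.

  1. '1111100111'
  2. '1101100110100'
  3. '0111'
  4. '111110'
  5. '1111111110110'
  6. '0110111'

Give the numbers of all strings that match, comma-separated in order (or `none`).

1, 2, 3, 5, 6

1. '1111100111' → match
2 → match
3. '0111' → match
4. '111110' → no match
5 → match
6. '0110111' → match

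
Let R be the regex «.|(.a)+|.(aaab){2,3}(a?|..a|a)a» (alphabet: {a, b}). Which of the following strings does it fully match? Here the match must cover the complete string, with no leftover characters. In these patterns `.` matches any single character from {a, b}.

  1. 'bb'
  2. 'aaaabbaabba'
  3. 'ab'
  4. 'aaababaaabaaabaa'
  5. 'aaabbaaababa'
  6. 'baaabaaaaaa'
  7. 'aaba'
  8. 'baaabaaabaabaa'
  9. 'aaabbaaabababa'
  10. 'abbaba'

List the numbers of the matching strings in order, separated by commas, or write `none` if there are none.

7

1 → no match
2 → no match
3 → no match
4 → no match
5 → no match
6 → no match
7 → match
8 → no match
9 → no match
10 → no match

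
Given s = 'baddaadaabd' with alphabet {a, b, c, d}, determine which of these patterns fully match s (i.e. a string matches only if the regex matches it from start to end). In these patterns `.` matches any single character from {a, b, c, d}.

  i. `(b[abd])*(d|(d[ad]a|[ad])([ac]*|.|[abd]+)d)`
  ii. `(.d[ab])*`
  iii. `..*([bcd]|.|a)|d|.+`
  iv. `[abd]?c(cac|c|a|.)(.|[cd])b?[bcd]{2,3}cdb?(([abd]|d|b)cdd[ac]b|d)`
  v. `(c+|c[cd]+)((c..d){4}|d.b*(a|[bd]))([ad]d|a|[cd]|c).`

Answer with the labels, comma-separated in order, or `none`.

i, iii

i → match
ii → no match
iii → match
iv → no match
v → no match — must start with 'c'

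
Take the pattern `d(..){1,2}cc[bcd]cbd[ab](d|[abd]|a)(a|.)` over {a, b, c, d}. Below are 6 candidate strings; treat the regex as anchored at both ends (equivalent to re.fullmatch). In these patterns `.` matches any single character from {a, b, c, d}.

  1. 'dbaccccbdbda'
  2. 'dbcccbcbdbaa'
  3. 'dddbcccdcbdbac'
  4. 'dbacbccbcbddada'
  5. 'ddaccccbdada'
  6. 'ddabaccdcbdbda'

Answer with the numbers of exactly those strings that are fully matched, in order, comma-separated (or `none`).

1, 2, 3, 5, 6

1. 'dbaccccbdbda' → match
2. 'dbcccbcbdbaa' → match
3 → match
4 → no match
5. 'ddaccccbdada' → match
6 → match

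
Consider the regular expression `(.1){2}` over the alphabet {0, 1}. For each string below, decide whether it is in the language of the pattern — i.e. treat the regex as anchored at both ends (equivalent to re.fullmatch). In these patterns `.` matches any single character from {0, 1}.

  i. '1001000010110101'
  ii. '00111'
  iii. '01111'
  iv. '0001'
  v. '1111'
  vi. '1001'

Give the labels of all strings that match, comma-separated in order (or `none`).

v

i → no match
ii → no match
iii → no match
iv → no match
v → match
vi → no match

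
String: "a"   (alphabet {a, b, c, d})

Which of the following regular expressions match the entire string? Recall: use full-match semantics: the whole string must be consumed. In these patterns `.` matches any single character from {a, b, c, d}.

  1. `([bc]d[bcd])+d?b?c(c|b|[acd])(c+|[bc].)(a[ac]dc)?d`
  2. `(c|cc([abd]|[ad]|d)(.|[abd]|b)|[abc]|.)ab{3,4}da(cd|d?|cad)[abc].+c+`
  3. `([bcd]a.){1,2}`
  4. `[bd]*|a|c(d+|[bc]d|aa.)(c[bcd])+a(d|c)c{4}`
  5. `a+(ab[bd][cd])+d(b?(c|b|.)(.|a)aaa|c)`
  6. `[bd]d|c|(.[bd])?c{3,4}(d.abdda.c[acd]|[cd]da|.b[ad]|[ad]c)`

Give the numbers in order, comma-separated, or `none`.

1 → no match — must end with "d"
2 → no match — must end with "c"
3 → no match
4 → match
5 → no match
6 → no match

4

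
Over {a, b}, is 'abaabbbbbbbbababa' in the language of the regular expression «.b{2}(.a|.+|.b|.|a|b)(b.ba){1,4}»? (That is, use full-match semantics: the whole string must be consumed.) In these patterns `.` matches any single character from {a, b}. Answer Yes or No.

No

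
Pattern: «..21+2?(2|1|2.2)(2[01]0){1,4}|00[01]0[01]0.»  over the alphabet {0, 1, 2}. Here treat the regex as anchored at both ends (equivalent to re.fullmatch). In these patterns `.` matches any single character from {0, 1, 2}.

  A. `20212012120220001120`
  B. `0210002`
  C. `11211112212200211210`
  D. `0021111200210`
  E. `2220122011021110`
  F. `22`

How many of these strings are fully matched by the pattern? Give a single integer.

A → no match
B → no match
C → no match
D → match
E → no match
F → no match
Total matched: 1

1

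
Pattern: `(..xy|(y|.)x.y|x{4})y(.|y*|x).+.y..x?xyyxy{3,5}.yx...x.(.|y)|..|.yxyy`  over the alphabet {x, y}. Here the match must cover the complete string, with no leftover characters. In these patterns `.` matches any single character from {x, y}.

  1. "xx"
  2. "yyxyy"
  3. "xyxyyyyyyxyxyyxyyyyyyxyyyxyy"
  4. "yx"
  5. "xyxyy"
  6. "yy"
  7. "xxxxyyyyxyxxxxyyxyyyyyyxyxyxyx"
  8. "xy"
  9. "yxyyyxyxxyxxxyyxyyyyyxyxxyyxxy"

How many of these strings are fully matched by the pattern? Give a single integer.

9

1. "xx" → match
2. "yyxyy" → match
3 → match
4. "yx" → match
5. "xyxyy" → match
6. "yy" → match
7 → match
8. "xy" → match
9 → match
Total matched: 9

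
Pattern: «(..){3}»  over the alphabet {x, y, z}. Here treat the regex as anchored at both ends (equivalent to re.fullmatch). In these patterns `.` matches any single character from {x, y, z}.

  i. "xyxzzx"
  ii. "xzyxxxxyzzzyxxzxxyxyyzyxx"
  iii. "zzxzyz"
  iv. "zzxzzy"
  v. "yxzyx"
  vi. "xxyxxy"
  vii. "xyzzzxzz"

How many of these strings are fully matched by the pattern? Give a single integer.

i → match
ii → no match
iii → match
iv → match
v → no match
vi → match
vii → no match
Total matched: 4

4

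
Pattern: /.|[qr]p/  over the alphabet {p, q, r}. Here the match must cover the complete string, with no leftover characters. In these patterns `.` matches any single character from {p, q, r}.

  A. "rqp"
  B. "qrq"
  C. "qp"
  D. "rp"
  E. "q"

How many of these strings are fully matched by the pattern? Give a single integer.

A → no match
B → no match
C → match
D → match
E → match
Total matched: 3

3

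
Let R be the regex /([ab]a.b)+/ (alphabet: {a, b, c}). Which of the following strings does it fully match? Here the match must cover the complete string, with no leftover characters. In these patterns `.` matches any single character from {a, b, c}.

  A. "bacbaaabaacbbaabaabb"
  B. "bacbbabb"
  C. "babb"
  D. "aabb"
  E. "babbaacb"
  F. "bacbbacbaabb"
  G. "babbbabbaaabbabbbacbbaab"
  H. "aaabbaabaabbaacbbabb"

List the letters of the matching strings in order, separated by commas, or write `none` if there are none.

A, B, C, D, E, F, G, H

A → match
B → match
C → match
D → match
E → match
F → match
G → match
H → match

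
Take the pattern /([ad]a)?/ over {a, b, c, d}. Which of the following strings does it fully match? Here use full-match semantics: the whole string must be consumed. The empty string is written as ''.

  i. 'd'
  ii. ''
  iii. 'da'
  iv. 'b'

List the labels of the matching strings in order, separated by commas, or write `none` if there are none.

ii, iii

i → no match
ii → match
iii → match
iv → no match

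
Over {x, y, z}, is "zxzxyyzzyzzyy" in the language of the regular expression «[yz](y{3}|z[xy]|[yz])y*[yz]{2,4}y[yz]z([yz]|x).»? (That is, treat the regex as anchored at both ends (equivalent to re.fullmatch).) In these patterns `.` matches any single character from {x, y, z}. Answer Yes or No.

No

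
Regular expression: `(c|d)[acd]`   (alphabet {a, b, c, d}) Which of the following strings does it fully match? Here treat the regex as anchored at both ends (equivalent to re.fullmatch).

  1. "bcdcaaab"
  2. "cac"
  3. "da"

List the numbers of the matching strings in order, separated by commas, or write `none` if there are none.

3

1. "bcdcaaab" → no match
2. "cac" → no match
3. "da" → match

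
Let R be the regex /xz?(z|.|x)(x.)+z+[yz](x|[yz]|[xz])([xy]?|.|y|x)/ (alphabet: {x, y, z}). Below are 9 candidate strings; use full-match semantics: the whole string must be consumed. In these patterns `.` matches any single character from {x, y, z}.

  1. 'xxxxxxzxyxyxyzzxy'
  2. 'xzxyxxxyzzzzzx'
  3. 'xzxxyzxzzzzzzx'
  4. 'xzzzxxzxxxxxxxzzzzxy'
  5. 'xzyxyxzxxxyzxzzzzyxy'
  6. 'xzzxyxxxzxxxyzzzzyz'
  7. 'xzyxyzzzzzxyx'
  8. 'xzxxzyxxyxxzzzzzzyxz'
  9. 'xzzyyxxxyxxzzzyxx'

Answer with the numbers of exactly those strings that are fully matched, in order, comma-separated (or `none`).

2, 6

1 → no match
2 → match
3 → no match
4 → no match
5 → no match
6 → match
7 → no match
8 → no match
9 → no match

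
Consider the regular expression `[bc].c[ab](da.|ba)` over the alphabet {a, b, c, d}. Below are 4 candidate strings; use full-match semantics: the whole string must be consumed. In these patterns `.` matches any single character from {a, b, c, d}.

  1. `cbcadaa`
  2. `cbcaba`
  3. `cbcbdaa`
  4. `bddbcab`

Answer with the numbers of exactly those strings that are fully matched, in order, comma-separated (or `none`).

1. `cbcadaa` → match
2. `cbcaba` → match
3. `cbcbdaa` → match
4. `bddbcab` → no match

1, 2, 3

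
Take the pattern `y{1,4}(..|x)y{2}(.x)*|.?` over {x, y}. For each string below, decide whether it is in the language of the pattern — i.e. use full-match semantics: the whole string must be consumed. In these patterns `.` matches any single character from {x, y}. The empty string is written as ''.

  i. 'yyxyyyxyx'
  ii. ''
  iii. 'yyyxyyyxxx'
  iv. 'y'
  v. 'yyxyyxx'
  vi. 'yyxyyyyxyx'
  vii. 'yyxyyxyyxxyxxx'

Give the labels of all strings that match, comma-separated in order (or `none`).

i → match
ii → match
iii → match
iv → match
v → match
vi → match
vii → no match

i, ii, iii, iv, v, vi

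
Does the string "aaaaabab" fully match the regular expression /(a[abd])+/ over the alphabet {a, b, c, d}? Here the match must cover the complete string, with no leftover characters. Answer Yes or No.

Yes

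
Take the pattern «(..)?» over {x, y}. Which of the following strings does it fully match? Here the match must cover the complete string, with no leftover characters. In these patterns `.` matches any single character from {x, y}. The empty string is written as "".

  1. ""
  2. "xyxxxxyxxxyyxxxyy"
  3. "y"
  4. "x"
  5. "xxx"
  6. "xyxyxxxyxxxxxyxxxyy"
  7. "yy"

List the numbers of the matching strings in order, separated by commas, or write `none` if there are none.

1 → match
2 → no match
3 → no match
4 → no match
5 → no match
6 → no match
7 → match

1, 7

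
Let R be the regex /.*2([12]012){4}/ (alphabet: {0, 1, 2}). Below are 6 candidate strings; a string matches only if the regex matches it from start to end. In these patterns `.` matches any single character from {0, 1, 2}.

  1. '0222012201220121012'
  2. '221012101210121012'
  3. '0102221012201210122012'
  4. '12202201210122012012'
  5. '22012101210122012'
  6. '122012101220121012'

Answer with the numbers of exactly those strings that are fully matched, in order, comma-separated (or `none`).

1 → match
2 → match
3 → match
4 → no match
5 → match
6 → match

1, 2, 3, 5, 6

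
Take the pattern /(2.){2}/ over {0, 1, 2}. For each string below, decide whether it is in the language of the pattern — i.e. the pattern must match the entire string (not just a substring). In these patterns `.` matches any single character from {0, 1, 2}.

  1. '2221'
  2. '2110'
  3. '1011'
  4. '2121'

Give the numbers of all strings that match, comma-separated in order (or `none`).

1, 4

1 → match
2 → no match
3 → no match — must start with '2'
4 → match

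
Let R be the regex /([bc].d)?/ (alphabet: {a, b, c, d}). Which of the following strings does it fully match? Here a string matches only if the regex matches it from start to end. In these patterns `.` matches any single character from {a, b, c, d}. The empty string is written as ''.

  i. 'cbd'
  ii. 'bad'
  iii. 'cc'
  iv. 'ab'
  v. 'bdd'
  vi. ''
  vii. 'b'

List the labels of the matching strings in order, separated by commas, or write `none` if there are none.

i, ii, v, vi

i → match
ii → match
iii → no match
iv → no match
v → match
vi → match
vii → no match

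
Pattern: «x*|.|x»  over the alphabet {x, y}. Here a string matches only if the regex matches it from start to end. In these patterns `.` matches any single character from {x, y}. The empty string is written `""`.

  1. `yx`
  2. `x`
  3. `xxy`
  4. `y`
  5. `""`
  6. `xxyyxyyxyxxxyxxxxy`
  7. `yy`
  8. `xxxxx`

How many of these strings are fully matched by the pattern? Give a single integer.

1 → no match
2 → match
3 → no match
4 → match
5 → match
6 → no match
7 → no match
8 → match
Total matched: 4

4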